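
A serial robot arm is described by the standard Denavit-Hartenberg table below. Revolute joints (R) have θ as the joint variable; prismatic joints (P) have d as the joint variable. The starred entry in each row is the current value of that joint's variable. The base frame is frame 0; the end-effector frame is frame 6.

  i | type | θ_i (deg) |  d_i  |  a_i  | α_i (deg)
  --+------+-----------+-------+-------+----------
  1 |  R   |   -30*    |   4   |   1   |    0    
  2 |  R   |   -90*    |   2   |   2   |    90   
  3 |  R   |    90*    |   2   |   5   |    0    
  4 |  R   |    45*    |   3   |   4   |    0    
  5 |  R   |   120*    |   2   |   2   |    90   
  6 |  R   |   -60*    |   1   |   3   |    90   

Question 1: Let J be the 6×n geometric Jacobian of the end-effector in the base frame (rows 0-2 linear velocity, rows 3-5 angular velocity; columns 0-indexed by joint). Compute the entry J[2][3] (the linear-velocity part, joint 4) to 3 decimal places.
axis z_3 = (-0.8660,0.5000,0.0000); lever o_n−o_3 = (0.2700,5.2715,-0.2935)
cross product → J_v[:, 3] = (-0.1467,-0.2542,-4.7002)
J_ω[:, 3] = z_3
entry J[2][3] = -4.7002

-4.700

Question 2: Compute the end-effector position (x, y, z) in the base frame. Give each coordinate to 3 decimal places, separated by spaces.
after link 1: o_1 = (0.8660, -0.5000, 4.0000)
after link 2: o_2 = (-0.1340, -2.2321, 6.0000)
after link 3: o_3 = (-1.8660, -1.2321, 11.0000)
after link 4: o_4 = (-3.0499, 2.7174, 13.8284)
after link 5: o_5 = (-4.5231, 4.1657, 11.8966)
after link 6: o_6 = (-1.5960, 4.0394, 10.7065)

-1.596 4.039 10.707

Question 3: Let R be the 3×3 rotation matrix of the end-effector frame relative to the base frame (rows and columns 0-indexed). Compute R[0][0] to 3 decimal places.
End-effector x-axis (col 0 of R) = (0.8147,-0.3209,-0.4830)
R[0][0] = 0.8147

0.815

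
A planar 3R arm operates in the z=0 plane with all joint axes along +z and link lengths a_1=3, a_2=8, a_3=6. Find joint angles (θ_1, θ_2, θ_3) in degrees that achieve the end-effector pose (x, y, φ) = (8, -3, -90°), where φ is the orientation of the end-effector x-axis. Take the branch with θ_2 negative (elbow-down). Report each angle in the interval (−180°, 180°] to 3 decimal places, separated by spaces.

wrist centre = target − a_3·(cos φ, sin φ) = (8.0000, 3.0000)
cos θ_2 = (73.0000−3²−8²)/(2·3·8) = 0.0000; θ_2 = -90.0000° (elbow-down)
β = atan2(3.0000,8.0000) = 20.5560°; ψ = atan2(-8.0000,3.0000) = -69.4440°
θ_1 = β − ψ = 90.0000°
θ_3 = φ − θ_1 − θ_2 = -90.0000° (wrapped to (-180°,180°])

90.000 -90.000 -90.000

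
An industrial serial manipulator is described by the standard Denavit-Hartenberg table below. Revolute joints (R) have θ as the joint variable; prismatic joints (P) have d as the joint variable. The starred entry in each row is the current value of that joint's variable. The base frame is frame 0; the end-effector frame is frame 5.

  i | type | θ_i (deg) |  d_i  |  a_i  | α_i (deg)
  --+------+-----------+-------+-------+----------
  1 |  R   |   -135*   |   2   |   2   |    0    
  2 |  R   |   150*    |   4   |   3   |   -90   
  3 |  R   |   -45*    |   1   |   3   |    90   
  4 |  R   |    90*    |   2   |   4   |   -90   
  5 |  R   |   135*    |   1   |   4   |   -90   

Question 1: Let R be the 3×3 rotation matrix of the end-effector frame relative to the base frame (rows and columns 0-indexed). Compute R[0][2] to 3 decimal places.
End-effector z-axis (col 2 of R) = (-0.3000,-0.8124,0.5000)
R[0][2] = -0.3000

-0.300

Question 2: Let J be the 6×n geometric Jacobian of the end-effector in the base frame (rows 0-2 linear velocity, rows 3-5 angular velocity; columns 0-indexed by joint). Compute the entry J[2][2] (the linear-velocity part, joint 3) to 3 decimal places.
-2.000

axis z_2 = (-0.2588,0.9659,0.0000); lever o_n−o_2 = (1.3698,2.6152,0.8284)
cross product → J_v[:, 2] = (0.8002,0.2144,-2.0000)
J_ω[:, 2] = z_2
entry J[2][2] = -2.0000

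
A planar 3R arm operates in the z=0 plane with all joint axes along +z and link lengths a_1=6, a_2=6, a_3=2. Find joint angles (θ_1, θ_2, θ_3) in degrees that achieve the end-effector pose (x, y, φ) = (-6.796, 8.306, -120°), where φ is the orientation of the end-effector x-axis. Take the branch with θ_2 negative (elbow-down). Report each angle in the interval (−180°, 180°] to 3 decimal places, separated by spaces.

wrist centre = target − a_3·(cos φ, sin φ) = (-5.7960, 10.0381)
cos θ_2 = (134.3561−6²−6²)/(2·6·6) = 0.8661; θ_2 = -29.9964° (elbow-down)
β = atan2(10.0381,-5.7960) = 120.0023°; ψ = atan2(-2.9997,11.1963) = -14.9982°
θ_1 = β − ψ = 135.0005°
θ_3 = φ − θ_1 − θ_2 = 134.9959° (wrapped to (-180°,180°])

135.000 -29.996 134.996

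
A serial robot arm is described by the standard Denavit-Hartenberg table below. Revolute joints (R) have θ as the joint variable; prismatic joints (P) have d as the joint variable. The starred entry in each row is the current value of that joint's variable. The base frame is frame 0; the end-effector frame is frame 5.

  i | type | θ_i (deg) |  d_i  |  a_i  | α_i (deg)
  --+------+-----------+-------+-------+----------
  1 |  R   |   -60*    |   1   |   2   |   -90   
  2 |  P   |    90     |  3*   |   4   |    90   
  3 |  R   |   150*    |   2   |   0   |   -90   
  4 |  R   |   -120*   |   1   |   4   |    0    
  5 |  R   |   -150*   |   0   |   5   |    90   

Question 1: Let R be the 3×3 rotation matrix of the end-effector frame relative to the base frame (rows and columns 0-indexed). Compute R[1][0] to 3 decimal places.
0.866

End-effector x-axis (col 0 of R) = (-0.5000,0.8660,-0.0000)
R[1][0] = 0.8660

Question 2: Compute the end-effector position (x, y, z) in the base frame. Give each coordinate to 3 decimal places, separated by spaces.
after link 1: o_1 = (1.0000, -1.7321, 1.0000)
after link 2: o_2 = (3.5981, -0.2321, -3.0000)
after link 3: o_3 = (4.5981, -1.9641, -3.0000)
after link 4: o_4 = (4.7141, -5.8971, -4.2321)
after link 5: o_5 = (2.2141, -1.5670, -4.2321)

2.214 -1.567 -4.232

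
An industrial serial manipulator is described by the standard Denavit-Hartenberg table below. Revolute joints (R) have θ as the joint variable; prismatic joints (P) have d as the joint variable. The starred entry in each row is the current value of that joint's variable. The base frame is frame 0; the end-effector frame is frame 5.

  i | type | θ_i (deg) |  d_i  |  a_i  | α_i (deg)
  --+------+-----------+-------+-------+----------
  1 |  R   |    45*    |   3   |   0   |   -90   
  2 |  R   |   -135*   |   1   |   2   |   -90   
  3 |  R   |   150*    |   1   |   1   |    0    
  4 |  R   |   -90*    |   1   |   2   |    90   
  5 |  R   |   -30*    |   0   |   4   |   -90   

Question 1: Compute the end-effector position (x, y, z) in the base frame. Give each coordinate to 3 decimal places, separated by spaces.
1.059 -4.926 5.734

after link 1: o_1 = (0.0000, 0.0000, 3.0000)
after link 2: o_2 = (-1.7071, -0.2929, 4.4142)
after link 3: o_3 = (-0.4205, 0.2866, 4.5089)
after link 4: o_4 = (0.8042, -0.9382, 5.9232)
after link 5: o_5 = (1.0595, -4.9255, 5.7337)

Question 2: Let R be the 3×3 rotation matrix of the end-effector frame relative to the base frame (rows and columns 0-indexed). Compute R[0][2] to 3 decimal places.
0.614

End-effector z-axis (col 2 of R) = (0.6142,0.0018,0.7891)
R[0][2] = 0.6142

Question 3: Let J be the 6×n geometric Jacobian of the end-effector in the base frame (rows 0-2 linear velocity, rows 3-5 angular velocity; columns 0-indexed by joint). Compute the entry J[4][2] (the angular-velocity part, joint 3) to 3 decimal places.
axis z_2 = (0.5000,0.5000,0.7071); lever o_n−o_2 = (2.7666,-4.6326,1.3195)
cross product → J_v[:, 2] = (3.9355,1.2965,-3.6996)
J_ω[:, 2] = z_2
entry J[4][2] = 0.5000

0.500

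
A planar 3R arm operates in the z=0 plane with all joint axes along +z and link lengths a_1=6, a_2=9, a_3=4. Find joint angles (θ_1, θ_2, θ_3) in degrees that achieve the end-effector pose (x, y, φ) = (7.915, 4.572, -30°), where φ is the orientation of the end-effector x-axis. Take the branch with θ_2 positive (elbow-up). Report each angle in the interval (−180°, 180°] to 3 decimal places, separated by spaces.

wrist centre = target − a_3·(cos φ, sin φ) = (4.4509, 6.5720)
cos θ_2 = (63.0017−6²−9²)/(2·6·9) = -0.5000; θ_2 = 119.9990° (elbow-up)
β = atan2(6.5720,4.4509) = 55.8921°; ψ = atan2(7.7943,1.5001) = 79.1057°
θ_1 = β − ψ = -23.2136°
θ_3 = φ − θ_1 − θ_2 = -126.7854° (wrapped to (-180°,180°])

-23.214 119.999 -126.785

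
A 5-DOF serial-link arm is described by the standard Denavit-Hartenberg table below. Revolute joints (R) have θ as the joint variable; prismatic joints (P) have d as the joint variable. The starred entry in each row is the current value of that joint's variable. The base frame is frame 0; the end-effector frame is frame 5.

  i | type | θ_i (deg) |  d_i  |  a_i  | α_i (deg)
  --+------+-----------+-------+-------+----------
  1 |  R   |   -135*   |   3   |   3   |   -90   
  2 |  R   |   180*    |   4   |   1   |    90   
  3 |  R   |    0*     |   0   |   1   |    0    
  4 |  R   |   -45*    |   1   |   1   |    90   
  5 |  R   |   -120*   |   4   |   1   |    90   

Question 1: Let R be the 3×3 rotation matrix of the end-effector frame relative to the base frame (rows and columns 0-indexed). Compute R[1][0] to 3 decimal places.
-0.500

End-effector x-axis (col 0 of R) = (-0.0000,-0.5000,0.8660)
R[1][0] = -0.5000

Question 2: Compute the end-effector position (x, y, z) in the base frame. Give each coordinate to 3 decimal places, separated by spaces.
-1.879 -3.036 2.866

after link 1: o_1 = (-2.1213, -2.1213, 3.0000)
after link 2: o_2 = (1.4142, -4.2426, 3.0000)
after link 3: o_3 = (2.1213, -3.5355, 3.0000)
after link 4: o_4 = (2.1213, -2.5355, 2.0000)
after link 5: o_5 = (-1.8787, -3.0355, 2.8660)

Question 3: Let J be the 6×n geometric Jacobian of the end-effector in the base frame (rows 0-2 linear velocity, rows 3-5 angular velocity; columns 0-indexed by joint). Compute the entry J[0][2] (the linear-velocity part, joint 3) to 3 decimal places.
axis z_2 = (0.0000,-0.0000,-1.0000); lever o_n−o_2 = (-3.2929,1.2071,-0.1340)
cross product → J_v[:, 2] = (1.2071,3.2929,-0.0000)
J_ω[:, 2] = z_2
entry J[0][2] = 1.2071

1.207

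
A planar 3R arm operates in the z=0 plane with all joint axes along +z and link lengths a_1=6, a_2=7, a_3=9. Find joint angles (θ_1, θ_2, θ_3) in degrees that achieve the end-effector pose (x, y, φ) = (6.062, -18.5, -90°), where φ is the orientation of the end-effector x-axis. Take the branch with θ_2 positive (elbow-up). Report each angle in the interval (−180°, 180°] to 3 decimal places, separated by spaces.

wrist centre = target − a_3·(cos φ, sin φ) = (6.0620, -9.5000)
cos θ_2 = (126.9978−6²−7²)/(2·6·7) = 0.5000; θ_2 = 60.0017° (elbow-up)
β = atan2(-9.5000,6.0620) = -57.4578°; ψ = atan2(6.0623,9.4998) = 32.5439°
θ_1 = β − ψ = -90.0017°
θ_3 = φ − θ_1 − θ_2 = -60.0000° (wrapped to (-180°,180°])

-90.002 60.002 -60.000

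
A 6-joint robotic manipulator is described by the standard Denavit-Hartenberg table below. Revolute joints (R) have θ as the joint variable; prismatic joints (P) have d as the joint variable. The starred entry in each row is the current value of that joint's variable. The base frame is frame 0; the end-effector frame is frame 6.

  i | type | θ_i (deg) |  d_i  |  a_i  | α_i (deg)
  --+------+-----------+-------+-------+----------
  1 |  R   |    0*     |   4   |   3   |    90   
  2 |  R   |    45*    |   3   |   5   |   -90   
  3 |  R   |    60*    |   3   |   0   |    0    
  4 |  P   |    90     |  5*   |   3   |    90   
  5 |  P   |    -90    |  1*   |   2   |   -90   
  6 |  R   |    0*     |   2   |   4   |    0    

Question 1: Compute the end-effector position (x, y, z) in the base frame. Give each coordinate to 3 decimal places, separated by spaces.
2.413 0.366 6.241

after link 1: o_1 = (3.0000, 0.0000, 4.0000)
after link 2: o_2 = (6.5355, -3.0000, 7.5355)
after link 3: o_3 = (4.4142, -3.0000, 9.6569)
after link 4: o_4 = (-0.9584, -1.5000, 11.3553)
after link 5: o_5 = (0.8093, -0.6340, 10.2946)
after link 6: o_6 = (2.4130, 0.3660, 6.2414)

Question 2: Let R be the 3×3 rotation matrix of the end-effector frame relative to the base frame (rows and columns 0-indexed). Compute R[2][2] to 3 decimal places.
End-effector z-axis (col 2 of R) = (-0.6124,0.5000,-0.6124)
R[2][2] = -0.6124

-0.612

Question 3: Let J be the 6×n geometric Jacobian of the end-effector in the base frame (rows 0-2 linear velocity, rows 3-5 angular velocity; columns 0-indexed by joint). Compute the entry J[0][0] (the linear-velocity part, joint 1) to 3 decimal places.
-0.366

axis z_0 = ẑ; lever o_n−o_0 = (2.4130,0.3660,6.2414)
cross product → J_v[:, 0] = (-0.3660,2.4130,0.0000)
J_ω[:, 0] = z_0
entry J[0][0] = -0.3660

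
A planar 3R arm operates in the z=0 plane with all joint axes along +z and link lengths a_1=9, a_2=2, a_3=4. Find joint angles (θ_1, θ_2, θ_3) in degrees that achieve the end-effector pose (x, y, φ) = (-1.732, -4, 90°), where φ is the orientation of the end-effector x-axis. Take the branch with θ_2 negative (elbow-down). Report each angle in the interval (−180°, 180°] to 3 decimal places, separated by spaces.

wrist centre = target − a_3·(cos φ, sin φ) = (-1.7320, -8.0000)
cos θ_2 = (66.9998−9²−2²)/(2·9·2) = -0.5000; θ_2 = -120.0003° (elbow-down)
β = atan2(-8.0000,-1.7320) = -102.2160°; ψ = atan2(-1.7320,8.0000) = -12.2163°
θ_1 = β − ψ = -89.9997°
θ_3 = φ − θ_1 − θ_2 = -60.0000° (wrapped to (-180°,180°])

-90.000 -120.000 -60.000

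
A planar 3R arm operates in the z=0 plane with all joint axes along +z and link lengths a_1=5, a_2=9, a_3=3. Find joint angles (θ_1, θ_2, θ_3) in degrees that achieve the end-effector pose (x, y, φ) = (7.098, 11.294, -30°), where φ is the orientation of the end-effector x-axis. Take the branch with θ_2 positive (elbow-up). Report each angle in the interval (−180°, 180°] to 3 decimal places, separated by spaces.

51.239 30.008 -111.247

wrist centre = target − a_3·(cos φ, sin φ) = (4.4999, 12.7940)
cos θ_2 = (183.9358−5²−9²)/(2·5·9) = 0.8660; θ_2 = 30.0083° (elbow-up)
β = atan2(12.7940,4.4999) = 70.6221°; ψ = atan2(4.5011,12.7936) = 19.3833°
θ_1 = β − ψ = 51.2389°
θ_3 = φ − θ_1 − θ_2 = -111.2472° (wrapped to (-180°,180°])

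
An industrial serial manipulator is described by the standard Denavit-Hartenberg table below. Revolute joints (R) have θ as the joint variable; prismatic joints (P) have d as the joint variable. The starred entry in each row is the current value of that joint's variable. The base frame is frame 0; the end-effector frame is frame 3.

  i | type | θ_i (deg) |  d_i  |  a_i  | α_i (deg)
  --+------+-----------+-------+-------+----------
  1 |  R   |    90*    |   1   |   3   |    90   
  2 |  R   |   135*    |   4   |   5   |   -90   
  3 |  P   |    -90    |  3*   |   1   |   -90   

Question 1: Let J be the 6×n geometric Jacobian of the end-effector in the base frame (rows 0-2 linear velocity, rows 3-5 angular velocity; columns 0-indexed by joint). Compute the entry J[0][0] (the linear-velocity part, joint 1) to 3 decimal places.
2.657

axis z_0 = ẑ; lever o_n−o_0 = (5.0000,-2.6569,2.4142)
cross product → J_v[:, 0] = (2.6569,5.0000,-0.0000)
J_ω[:, 0] = z_0
entry J[0][0] = 2.6569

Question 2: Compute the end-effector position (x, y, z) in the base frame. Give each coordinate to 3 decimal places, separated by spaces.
5.000 -2.657 2.414

after link 1: o_1 = (0.0000, 3.0000, 1.0000)
after link 2: o_2 = (4.0000, -0.5355, 4.5355)
after link 3: o_3 = (5.0000, -2.6569, 2.4142)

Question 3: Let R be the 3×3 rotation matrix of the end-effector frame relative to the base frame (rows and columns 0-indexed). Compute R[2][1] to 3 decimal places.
0.707

End-effector y-axis (col 1 of R) = (-0.0000,0.7071,0.7071)
R[2][1] = 0.7071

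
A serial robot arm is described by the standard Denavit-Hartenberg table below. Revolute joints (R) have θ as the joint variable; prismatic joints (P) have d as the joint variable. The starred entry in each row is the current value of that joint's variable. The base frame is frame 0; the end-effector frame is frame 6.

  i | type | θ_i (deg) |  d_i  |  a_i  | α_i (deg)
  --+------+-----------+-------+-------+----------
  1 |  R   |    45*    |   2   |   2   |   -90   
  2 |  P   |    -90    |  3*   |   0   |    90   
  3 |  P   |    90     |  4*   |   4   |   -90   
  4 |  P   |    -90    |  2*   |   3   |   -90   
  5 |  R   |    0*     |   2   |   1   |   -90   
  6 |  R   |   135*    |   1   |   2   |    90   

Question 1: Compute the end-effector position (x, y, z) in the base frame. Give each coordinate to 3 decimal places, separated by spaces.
-8.607 2.121 1.000

after link 1: o_1 = (1.4142, 1.4142, 2.0000)
after link 2: o_2 = (-0.7071, 3.5355, 2.0000)
after link 3: o_3 = (-6.3640, 3.5355, 2.0000)
after link 4: o_4 = (-8.4853, 1.4142, 0.0000)
after link 5: o_5 = (-10.6066, 2.1213, 0.0000)
after link 6: o_6 = (-8.6066, 2.1213, 1.0000)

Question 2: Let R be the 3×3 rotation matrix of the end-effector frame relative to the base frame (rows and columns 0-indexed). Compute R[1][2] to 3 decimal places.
End-effector z-axis (col 2 of R) = (-0.0000,-1.0000,0.0000)
R[1][2] = -1.0000

-1.000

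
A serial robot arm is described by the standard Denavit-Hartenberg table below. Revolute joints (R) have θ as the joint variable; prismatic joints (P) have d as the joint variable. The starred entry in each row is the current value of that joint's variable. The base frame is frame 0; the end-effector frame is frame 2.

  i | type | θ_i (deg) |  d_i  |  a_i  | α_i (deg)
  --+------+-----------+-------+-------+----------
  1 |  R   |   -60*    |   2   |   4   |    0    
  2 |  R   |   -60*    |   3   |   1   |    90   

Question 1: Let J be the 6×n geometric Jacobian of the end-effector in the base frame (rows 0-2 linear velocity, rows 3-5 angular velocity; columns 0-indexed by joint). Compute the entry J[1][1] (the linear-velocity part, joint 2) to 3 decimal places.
-0.500

axis z_1 = (0.0000,0.0000,1.0000); lever o_n−o_1 = (-0.5000,-0.8660,3.0000)
cross product → J_v[:, 1] = (0.8660,-0.5000,0.0000)
J_ω[:, 1] = z_1
entry J[1][1] = -0.5000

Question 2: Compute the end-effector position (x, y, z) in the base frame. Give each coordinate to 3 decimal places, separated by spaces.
1.500 -4.330 5.000

after link 1: o_1 = (2.0000, -3.4641, 2.0000)
after link 2: o_2 = (1.5000, -4.3301, 5.0000)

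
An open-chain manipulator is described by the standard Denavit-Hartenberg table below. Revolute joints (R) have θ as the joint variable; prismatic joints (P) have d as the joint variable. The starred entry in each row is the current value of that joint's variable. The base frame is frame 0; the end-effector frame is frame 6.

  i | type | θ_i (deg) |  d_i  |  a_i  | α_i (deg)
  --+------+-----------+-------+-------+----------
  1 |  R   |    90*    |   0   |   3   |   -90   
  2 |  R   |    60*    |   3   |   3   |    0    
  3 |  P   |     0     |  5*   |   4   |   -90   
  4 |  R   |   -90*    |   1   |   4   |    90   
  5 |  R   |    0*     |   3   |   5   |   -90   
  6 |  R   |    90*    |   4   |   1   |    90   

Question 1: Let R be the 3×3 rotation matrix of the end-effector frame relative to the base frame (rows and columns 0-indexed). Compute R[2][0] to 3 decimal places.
End-effector x-axis (col 0 of R) = (-0.0000,0.5000,-0.8660)
R[2][0] = -0.8660

-0.866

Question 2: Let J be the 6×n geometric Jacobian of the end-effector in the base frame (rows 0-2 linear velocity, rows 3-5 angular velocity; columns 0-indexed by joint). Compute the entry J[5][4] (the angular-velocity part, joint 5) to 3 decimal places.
axis z_4 = (-0.0000,-0.5000,0.8660); lever o_n−o_4 = (-5.0000,-4.4641,-0.2679)
cross product → J_v[:, 4] = (4.0000,-4.3301,-2.5000)
J_ω[:, 4] = z_4
entry J[5][4] = 0.8660

0.866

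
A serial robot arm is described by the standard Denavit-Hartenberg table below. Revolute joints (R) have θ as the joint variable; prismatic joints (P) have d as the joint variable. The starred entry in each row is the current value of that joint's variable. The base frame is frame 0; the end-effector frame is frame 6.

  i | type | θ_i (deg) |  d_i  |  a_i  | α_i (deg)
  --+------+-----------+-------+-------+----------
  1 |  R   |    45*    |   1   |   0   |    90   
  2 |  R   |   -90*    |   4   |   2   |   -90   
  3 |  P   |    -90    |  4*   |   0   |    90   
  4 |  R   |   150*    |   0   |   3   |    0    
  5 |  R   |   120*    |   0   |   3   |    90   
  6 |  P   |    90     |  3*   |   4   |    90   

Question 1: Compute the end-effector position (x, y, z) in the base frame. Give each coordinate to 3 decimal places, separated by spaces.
0.638 2.898 3.000

after link 1: o_1 = (0.0000, 0.0000, 1.0000)
after link 2: o_2 = (2.8284, -2.8284, -1.0000)
after link 3: o_3 = (5.6569, -0.0000, -1.0000)
after link 4: o_4 = (4.8804, 2.8978, -1.0000)
after link 5: o_5 = (2.7591, 0.7765, -1.0000)
after link 6: o_6 = (0.6378, 2.8978, 3.0000)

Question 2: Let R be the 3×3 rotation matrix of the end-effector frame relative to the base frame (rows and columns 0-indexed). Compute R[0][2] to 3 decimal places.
-0.707

End-effector z-axis (col 2 of R) = (-0.7071,-0.7071,-0.0000)
R[0][2] = -0.7071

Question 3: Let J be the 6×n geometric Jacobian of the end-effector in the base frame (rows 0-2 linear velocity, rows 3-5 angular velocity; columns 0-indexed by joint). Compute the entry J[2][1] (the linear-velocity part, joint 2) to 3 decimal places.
2.500

axis z_1 = (0.7071,-0.7071,0.0000); lever o_n−o_1 = (0.6378,2.8978,2.0000)
cross product → J_v[:, 1] = (-1.4142,-1.4142,2.5000)
J_ω[:, 1] = z_1
entry J[2][1] = 2.5000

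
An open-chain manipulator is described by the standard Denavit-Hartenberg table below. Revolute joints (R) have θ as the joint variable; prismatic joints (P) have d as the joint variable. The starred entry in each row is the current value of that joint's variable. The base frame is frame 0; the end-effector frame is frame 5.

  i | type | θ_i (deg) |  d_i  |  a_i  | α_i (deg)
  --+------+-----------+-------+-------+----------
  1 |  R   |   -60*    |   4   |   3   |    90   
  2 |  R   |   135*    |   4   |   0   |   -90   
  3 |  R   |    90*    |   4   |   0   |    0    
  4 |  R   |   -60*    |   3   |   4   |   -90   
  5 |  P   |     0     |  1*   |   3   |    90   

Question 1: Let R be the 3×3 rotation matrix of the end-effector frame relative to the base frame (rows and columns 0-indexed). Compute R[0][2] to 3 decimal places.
-0.354

End-effector z-axis (col 2 of R) = (-0.3536,0.6124,-0.7071)
R[0][2] = -0.3536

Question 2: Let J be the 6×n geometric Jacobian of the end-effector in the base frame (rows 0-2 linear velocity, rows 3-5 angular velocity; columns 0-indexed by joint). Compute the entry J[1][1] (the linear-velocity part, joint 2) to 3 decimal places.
axis z_1 = (-0.8660,-0.5000,0.0000); lever o_n−o_1 = (-4.1244,7.8757,-1.0167)
cross product → J_v[:, 1] = (0.5083,-0.8805,-8.8828)
J_ω[:, 1] = z_1
entry J[1][1] = -0.8805

-0.880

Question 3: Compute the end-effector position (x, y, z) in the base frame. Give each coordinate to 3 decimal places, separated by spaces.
-2.624 5.278 2.983

after link 1: o_1 = (1.5000, -2.5981, 4.0000)
after link 2: o_2 = (-1.9641, -4.5981, 4.0000)
after link 3: o_3 = (-3.3783, -2.1486, 1.1716)
after link 4: o_4 = (-3.9317, 2.8099, 1.4997)
after link 5: o_5 = (-2.6244, 5.2777, 2.9833)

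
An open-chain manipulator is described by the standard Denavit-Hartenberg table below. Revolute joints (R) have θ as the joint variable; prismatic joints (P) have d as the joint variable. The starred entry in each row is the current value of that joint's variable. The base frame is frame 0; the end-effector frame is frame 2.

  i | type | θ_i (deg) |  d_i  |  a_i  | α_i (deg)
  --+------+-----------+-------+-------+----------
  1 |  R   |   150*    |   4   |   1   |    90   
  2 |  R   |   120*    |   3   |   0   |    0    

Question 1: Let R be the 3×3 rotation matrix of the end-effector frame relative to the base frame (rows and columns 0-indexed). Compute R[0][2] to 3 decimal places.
End-effector z-axis (col 2 of R) = (0.5000,0.8660,0.0000)
R[0][2] = 0.5000

0.500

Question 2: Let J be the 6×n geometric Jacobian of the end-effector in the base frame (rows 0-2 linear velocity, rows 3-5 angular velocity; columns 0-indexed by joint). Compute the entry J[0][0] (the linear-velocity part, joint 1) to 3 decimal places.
-3.098

axis z_0 = ẑ; lever o_n−o_0 = (0.6340,3.0981,4.0000)
cross product → J_v[:, 0] = (-3.0981,0.6340,0.0000)
J_ω[:, 0] = z_0
entry J[0][0] = -3.0981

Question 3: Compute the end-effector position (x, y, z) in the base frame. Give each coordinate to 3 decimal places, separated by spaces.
0.634 3.098 4.000

after link 1: o_1 = (-0.8660, 0.5000, 4.0000)
after link 2: o_2 = (0.6340, 3.0981, 4.0000)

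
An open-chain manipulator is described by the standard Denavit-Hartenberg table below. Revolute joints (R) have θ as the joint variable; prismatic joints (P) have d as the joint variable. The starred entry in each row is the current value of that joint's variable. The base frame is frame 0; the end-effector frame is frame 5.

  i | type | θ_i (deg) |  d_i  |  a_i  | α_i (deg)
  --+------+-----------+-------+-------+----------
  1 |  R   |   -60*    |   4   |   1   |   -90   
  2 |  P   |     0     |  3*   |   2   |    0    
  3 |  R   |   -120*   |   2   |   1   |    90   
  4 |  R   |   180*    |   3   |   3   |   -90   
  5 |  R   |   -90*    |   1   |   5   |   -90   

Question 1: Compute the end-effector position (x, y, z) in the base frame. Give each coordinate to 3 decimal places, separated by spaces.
2.000 4.536 -1.732

after link 1: o_1 = (0.5000, -0.8660, 4.0000)
after link 2: o_2 = (4.0981, -1.0981, 4.0000)
after link 3: o_3 = (5.5801, 0.3349, 4.8660)
after link 4: o_4 = (5.0311, 1.2859, 0.7679)
after link 5: o_5 = (2.0000, 4.5359, -1.7321)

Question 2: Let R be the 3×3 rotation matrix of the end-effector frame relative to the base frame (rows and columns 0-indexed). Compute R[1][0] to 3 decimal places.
0.750

End-effector x-axis (col 0 of R) = (-0.4330,0.7500,-0.5000)
R[1][0] = 0.7500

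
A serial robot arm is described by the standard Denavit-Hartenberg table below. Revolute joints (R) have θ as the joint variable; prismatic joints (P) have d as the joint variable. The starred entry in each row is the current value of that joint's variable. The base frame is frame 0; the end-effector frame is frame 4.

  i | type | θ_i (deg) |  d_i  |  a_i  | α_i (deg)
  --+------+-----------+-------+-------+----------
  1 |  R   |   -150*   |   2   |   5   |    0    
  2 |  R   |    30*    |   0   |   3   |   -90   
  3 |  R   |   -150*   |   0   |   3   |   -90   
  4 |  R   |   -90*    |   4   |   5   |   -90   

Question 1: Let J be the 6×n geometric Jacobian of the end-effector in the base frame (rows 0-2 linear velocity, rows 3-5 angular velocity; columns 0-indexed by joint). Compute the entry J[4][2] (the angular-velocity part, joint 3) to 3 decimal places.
-0.500

axis z_2 = (0.8660,-0.5000,0.0000); lever o_n−o_2 = (4.6292,-1.9821,4.9641)
cross product → J_v[:, 2] = (-2.4821,-4.2990,0.5981)
J_ω[:, 2] = z_2
entry J[4][2] = -0.5000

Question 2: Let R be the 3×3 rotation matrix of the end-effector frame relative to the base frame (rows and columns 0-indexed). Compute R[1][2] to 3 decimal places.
0.750

End-effector z-axis (col 2 of R) = (0.4330,0.7500,0.5000)
R[1][2] = 0.7500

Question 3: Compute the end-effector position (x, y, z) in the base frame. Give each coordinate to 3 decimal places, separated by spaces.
after link 1: o_1 = (-4.3301, -2.5000, 2.0000)
after link 2: o_2 = (-5.8301, -5.0981, 2.0000)
after link 3: o_3 = (-4.5311, -2.8481, 3.5000)
after link 4: o_4 = (-1.2010, -7.0801, 6.9641)

-1.201 -7.080 6.964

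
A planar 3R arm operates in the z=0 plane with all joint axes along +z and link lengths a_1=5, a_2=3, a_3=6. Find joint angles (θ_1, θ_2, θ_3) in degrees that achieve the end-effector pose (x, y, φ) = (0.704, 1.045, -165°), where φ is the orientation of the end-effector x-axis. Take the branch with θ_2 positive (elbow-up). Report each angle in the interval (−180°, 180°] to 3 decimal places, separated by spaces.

-0.005 60.015 134.990

wrist centre = target − a_3·(cos φ, sin φ) = (6.4996, 2.5979)
cos θ_2 = (48.9934−5²−3²)/(2·5·3) = 0.4998; θ_2 = 60.0146° (elbow-up)
β = atan2(2.5979,6.4996) = 21.7869°; ψ = atan2(2.5985,6.4993) = 21.7917°
θ_1 = β − ψ = -0.0048°
θ_3 = φ − θ_1 − θ_2 = 134.9902° (wrapped to (-180°,180°])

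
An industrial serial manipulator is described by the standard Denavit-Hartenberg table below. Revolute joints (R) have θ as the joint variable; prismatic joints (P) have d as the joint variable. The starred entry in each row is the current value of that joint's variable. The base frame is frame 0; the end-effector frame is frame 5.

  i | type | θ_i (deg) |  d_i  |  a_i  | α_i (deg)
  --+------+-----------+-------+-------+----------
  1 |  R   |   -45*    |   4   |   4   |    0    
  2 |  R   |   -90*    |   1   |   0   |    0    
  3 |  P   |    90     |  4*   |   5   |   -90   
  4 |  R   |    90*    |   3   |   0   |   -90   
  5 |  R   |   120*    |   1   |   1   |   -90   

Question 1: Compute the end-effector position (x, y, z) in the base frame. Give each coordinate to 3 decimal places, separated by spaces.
7.166 -4.148 9.500

after link 1: o_1 = (2.8284, -2.8284, 4.0000)
after link 2: o_2 = (2.8284, -2.8284, 5.0000)
after link 3: o_3 = (6.3640, -6.3640, 9.0000)
after link 4: o_4 = (8.4853, -4.2426, 9.0000)
after link 5: o_5 = (7.1658, -4.1479, 9.5000)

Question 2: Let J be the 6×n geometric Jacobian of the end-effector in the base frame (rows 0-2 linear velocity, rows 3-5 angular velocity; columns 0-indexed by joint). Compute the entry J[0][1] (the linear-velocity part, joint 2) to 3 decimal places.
1.319

axis z_1 = (0.0000,0.0000,1.0000); lever o_n−o_1 = (4.3374,-1.3195,5.5000)
cross product → J_v[:, 1] = (1.3195,4.3374,-0.0000)
J_ω[:, 1] = z_1
entry J[0][1] = 1.3195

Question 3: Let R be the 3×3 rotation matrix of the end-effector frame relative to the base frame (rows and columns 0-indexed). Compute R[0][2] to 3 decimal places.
End-effector z-axis (col 2 of R) = (0.3536,0.3536,0.8660)
R[0][2] = 0.3536

0.354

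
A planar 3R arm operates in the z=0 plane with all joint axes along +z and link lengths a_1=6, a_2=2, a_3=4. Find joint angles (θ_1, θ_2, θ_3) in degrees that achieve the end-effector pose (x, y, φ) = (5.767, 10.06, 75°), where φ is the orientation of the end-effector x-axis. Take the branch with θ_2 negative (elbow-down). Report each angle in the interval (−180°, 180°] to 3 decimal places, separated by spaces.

60.004 -30.006 45.002

wrist centre = target − a_3·(cos φ, sin φ) = (4.7317, 6.1963)
cos θ_2 = (60.7833−6²−2²)/(2·6·2) = 0.8660; θ_2 = -30.0062° (elbow-down)
β = atan2(6.1963,4.7317) = 52.6333°; ψ = atan2(-1.0002,7.7319) = -7.3707°
θ_1 = β − ψ = 60.0040°
θ_3 = φ − θ_1 − θ_2 = 45.0022° (wrapped to (-180°,180°])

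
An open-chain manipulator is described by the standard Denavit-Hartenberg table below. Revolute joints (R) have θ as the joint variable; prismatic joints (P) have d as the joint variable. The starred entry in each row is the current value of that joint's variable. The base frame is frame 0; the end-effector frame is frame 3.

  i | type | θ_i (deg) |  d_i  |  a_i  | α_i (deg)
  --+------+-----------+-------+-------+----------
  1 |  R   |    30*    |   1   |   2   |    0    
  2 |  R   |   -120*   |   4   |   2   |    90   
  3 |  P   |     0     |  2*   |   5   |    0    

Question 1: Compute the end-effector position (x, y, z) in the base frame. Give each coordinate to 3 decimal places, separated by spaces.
after link 1: o_1 = (1.7321, 1.0000, 1.0000)
after link 2: o_2 = (1.7321, -1.0000, 5.0000)
after link 3: o_3 = (-0.2679, -6.0000, 5.0000)

-0.268 -6.000 5.000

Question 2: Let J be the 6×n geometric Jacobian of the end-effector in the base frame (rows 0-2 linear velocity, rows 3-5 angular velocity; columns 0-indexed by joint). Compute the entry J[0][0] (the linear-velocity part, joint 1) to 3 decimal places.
axis z_0 = ẑ; lever o_n−o_0 = (-0.2679,-6.0000,5.0000)
cross product → J_v[:, 0] = (6.0000,-0.2679,0.0000)
J_ω[:, 0] = z_0
entry J[0][0] = 6.0000

6.000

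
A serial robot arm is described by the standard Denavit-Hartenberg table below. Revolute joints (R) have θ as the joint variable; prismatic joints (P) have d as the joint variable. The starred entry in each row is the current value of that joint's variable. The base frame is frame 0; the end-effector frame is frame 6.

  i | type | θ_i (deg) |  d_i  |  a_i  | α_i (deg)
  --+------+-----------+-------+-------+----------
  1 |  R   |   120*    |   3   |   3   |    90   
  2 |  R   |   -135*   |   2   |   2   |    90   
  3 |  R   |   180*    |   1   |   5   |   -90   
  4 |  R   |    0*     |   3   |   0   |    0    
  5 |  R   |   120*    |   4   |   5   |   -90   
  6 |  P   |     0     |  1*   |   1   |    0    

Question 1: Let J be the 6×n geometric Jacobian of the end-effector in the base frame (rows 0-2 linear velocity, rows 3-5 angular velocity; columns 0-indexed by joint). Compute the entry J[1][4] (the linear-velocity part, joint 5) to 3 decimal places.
axis z_4 = (-0.8660,-0.5000,0.0000); lever o_n−o_4 = (-3.7576,-1.4917,-6.0544)
cross product → J_v[:, 4] = (3.0272,-5.2432,-0.5870)
J_ω[:, 4] = z_4
entry J[1][4] = -5.2432

-5.243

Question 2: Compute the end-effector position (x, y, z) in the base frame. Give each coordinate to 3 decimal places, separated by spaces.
after link 1: o_1 = (-1.5000, 2.5981, 3.0000)
after link 2: o_2 = (0.9392, 2.3733, 1.5858)
after link 3: o_3 = (-0.4751, 4.8228, 5.8284)
after link 4: o_4 = (-3.0731, 3.3228, 5.8284)
after link 5: o_5 = (-7.1843, 2.4435, 0.9988)
after link 6: o_6 = (-6.8307, 1.8312, -0.2259)

-6.831 1.831 -0.226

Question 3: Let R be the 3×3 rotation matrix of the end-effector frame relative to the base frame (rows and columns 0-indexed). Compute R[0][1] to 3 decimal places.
End-effector y-axis (col 1 of R) = (0.8660,0.5000,-0.0000)
R[0][1] = 0.8660

0.866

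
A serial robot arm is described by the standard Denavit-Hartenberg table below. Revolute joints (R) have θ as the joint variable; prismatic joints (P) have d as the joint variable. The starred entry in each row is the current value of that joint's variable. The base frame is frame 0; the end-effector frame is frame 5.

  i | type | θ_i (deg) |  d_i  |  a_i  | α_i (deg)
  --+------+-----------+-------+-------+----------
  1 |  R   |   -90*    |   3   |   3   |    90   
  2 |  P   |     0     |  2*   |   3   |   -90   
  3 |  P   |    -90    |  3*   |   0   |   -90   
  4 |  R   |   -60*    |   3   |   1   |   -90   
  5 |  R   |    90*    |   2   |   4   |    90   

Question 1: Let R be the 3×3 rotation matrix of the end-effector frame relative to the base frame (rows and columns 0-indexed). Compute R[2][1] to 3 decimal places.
End-effector y-axis (col 1 of R) = (-0.8660,-0.0000,-0.5000)
R[2][1] = -0.5000

-0.500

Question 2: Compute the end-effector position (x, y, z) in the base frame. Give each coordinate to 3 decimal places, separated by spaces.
-4.232 -5.000 5.866

after link 1: o_1 = (0.0000, -3.0000, 3.0000)
after link 2: o_2 = (-2.0000, -6.0000, 3.0000)
after link 3: o_3 = (-2.0000, -6.0000, 6.0000)
after link 4: o_4 = (-2.5000, -9.0000, 6.8660)
after link 5: o_5 = (-4.2321, -5.0000, 5.8660)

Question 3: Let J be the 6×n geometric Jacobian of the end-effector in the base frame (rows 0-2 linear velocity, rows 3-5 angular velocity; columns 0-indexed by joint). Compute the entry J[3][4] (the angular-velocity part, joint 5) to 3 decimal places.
-0.866

axis z_4 = (-0.8660,-0.0000,-0.5000); lever o_n−o_4 = (-1.7321,4.0000,-1.0000)
cross product → J_v[:, 4] = (2.0000,0.0000,-3.4641)
J_ω[:, 4] = z_4
entry J[3][4] = -0.8660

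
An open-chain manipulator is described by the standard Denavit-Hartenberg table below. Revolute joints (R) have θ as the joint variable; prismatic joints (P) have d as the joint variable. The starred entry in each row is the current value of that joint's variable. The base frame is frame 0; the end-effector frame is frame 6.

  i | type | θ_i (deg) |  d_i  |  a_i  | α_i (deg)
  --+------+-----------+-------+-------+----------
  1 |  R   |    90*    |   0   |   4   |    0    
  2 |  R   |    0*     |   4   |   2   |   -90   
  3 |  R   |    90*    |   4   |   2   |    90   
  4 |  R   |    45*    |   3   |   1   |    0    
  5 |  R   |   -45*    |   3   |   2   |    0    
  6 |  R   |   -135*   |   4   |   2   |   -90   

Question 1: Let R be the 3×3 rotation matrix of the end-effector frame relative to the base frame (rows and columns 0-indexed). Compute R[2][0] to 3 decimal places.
End-effector x-axis (col 0 of R) = (0.7071,-0.0000,0.7071)
R[2][0] = 0.7071

0.707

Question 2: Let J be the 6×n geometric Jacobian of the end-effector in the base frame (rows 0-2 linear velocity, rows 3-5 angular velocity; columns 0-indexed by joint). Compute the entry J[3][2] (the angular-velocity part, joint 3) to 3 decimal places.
-1.000

axis z_2 = (-1.0000,0.0000,0.0000); lever o_n−o_2 = (-3.2929,10.0000,-3.2929)
cross product → J_v[:, 2] = (-0.0000,-3.2929,-10.0000)
J_ω[:, 2] = z_2
entry J[3][2] = -1.0000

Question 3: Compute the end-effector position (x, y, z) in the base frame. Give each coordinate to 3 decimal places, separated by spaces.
-3.293 16.000 0.707

after link 1: o_1 = (0.0000, 4.0000, 0.0000)
after link 2: o_2 = (0.0000, 6.0000, 4.0000)
after link 3: o_3 = (-4.0000, 6.0000, 2.0000)
after link 4: o_4 = (-4.7071, 9.0000, 1.2929)
after link 5: o_5 = (-4.7071, 12.0000, -0.7071)
after link 6: o_6 = (-3.2929, 16.0000, 0.7071)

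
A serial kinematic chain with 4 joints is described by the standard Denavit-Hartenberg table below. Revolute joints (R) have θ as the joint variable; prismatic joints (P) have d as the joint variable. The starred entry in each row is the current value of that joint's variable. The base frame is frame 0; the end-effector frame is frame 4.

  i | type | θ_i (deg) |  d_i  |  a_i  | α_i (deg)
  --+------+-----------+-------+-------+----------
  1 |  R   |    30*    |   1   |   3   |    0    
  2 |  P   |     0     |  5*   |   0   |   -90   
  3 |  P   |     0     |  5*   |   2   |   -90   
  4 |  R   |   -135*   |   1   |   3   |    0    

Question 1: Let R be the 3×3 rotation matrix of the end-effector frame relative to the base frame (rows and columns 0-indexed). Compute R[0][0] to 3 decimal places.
End-effector x-axis (col 0 of R) = (-0.9659,0.2588,0.0000)
R[0][0] = -0.9659

-0.966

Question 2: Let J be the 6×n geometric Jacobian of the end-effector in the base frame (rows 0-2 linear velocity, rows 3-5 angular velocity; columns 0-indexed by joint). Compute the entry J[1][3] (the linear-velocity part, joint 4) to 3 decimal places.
axis z_3 = (-0.0000,0.0000,-1.0000); lever o_n−o_3 = (-2.8978,0.7765,-1.0000)
cross product → J_v[:, 3] = (0.7765,2.8978,0.0000)
J_ω[:, 3] = z_3
entry J[1][3] = 2.8978

2.898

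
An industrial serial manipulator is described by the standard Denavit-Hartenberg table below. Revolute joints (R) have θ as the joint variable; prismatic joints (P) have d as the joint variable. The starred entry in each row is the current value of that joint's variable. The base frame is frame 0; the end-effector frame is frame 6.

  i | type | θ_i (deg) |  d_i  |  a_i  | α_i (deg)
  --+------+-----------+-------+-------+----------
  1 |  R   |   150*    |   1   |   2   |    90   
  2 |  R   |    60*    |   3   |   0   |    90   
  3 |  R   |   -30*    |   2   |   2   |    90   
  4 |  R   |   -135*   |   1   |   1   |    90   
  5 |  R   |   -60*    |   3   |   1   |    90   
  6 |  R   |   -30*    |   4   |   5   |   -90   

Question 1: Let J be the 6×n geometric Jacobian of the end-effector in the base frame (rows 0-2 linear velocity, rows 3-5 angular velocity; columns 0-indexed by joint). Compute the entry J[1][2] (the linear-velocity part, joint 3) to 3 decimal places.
2.532

axis z_2 = (-0.7500,0.4330,-0.5000); lever o_n−o_2 = (-1.3829,5.5459,2.4543)
cross product → J_v[:, 2] = (3.8357,2.5322,-3.5606)
J_ω[:, 2] = z_2
entry J[1][2] = 2.5322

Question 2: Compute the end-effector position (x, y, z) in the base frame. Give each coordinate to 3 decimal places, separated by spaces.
-1.615 9.144 3.454

after link 1: o_1 = (-1.7321, 1.0000, 1.0000)
after link 2: o_2 = (-0.2321, 3.5981, 1.0000)
after link 3: o_3 = (-2.9821, 4.0311, 1.5000)
after link 4: o_4 = (-2.2263, 3.0030, 0.8902)
after link 5: o_5 = (-1.8178, 5.0621, -1.4748)
after link 6: o_6 = (-1.6150, 9.1440, 3.4543)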